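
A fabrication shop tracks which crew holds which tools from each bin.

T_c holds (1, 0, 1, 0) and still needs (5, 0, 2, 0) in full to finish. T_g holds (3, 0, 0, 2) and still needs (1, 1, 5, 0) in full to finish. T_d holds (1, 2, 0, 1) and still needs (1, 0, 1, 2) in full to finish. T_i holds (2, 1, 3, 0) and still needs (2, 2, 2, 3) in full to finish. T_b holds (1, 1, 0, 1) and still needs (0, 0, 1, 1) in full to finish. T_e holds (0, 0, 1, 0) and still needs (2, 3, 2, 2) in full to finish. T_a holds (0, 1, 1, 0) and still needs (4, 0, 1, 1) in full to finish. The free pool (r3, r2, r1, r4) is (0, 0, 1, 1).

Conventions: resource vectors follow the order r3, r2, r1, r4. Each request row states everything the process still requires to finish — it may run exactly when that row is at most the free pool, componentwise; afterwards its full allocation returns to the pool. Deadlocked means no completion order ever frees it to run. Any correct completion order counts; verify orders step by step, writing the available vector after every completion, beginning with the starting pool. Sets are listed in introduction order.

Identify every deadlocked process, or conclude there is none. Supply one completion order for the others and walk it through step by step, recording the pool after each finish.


Deadlocked: T_c, T_g, T_i, T_e and T_a.
Key observation: after T_b, T_d the pool peaks at (2, 3, 1, 3), and each blocked process is short somewhere: T_c on r3, r1; T_g on r1; T_i on r1; T_e on r1; T_a on r3.
One completion order for the rest: T_b, T_d. Walking it through:
  pool = (0, 0, 1, 1)
  run T_b (needs (0, 0, 1, 1), free (0, 0, 1, 1)); after release of (1, 1, 0, 1) the pool is (1, 1, 1, 2)
  run T_d (needs (1, 0, 1, 2), free (1, 1, 1, 2)); after release of (1, 2, 0, 1) the pool is (2, 3, 1, 3)
None of the blocked processes ever fits:
  T_c still needs (5, 0, 2, 0) but only (2, 3, 1, 3) is free — short on r3 and r1
  T_g still needs (1, 1, 5, 0) but only (2, 3, 1, 3) is free — short on r1
  T_i still needs (2, 2, 2, 3) but only (2, 3, 1, 3) is free — short on r1
  T_e still needs (2, 3, 2, 2) but only (2, 3, 1, 3) is free — short on r1
  T_a still needs (4, 0, 1, 1) but only (2, 3, 1, 3) is free — short on r3


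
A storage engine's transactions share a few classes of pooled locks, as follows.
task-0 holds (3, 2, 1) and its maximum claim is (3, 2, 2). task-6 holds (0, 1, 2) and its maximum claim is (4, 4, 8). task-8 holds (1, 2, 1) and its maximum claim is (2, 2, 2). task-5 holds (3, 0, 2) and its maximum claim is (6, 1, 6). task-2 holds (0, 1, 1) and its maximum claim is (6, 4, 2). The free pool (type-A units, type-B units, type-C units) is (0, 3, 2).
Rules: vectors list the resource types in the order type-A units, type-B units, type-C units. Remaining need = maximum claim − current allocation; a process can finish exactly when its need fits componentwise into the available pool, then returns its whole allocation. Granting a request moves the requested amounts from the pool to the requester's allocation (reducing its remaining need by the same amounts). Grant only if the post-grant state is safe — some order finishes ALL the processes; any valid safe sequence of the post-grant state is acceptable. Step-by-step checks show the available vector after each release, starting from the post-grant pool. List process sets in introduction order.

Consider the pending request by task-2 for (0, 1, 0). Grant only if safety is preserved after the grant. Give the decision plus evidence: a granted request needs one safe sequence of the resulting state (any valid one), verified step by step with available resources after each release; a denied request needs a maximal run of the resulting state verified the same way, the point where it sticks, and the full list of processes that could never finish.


GRANT: granting preserves safety; a valid post-grant sequence is task-0, task-8, task-5, task-6, task-2.
Key observation: with (0, 2, 2) left after the transfer, task-0 can run at once — the state stays safe.
Check on the post-grant state, step by step:
  pool = (0, 2, 2)
  run task-0 (needs (0, 0, 1), free (0, 2, 2)); after release of (3, 2, 1) the pool is (3, 4, 3)
  run task-8 (needs (1, 0, 1), free (3, 4, 3)); after release of (1, 2, 1) the pool is (4, 6, 4)
  run task-5 (needs (3, 1, 4), free (4, 6, 4)); after release of (3, 0, 2) the pool is (7, 6, 6)
  run task-6 (needs (4, 3, 6), free (7, 6, 6)); after release of (0, 1, 2) the pool is (7, 7, 8)
  run task-2 (needs (6, 2, 1), free (7, 7, 8)); after release of (0, 2, 1) the pool is (7, 9, 9)


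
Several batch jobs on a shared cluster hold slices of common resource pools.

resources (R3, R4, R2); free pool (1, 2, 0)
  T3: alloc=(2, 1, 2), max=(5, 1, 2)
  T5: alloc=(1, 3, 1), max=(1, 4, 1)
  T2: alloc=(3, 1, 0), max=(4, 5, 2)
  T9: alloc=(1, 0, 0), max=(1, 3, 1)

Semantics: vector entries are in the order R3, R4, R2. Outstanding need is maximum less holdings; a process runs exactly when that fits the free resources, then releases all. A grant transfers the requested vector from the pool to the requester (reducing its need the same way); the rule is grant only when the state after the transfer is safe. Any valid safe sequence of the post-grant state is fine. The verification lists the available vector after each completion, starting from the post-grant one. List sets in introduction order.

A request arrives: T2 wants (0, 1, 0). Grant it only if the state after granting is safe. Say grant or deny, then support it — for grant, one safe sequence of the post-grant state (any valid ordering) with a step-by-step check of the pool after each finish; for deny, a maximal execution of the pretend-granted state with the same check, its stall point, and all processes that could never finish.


GRANT — the state after the grant stays safe, e.g. via T5, T9, T3, T2.
Key observation: the grant leaves (1, 1, 0) free — enough for T5, whose release restarts the cascade.
Verifying the post-grant state step by step:
  pool = (1, 1, 0)
  T5: need (0, 1, 0) fits (1, 1, 0); releases (1, 3, 1), pool now (2, 4, 1)
  T9: need (0, 3, 1) fits (2, 4, 1); releases (1, 0, 0), pool now (3, 4, 1)
  T3: need (3, 0, 0) fits (3, 4, 1); releases (2, 1, 2), pool now (5, 5, 3)
  T2: need (1, 3, 2) fits (5, 5, 3); releases (3, 2, 0), pool now (8, 7, 3)


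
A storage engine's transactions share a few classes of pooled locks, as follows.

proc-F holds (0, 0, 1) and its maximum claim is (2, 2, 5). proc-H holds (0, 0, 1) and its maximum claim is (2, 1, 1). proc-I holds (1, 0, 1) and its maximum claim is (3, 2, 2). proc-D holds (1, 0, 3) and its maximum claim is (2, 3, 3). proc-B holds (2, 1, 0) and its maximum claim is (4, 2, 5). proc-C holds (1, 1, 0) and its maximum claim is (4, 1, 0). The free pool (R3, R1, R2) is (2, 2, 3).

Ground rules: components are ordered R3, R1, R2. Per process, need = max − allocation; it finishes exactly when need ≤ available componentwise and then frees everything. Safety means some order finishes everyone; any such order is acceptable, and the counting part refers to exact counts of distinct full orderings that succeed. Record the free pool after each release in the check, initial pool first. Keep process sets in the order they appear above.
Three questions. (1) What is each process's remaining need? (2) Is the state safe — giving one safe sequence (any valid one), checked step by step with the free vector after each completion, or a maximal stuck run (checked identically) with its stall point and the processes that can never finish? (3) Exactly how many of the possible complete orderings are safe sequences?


(1) Need matrix, components ordered R3, R1, R2:
  proc-F: (2, 2, 4)
  proc-H: (2, 1, 0)
  proc-I: (2, 2, 1)
  proc-D: (1, 3, 0)
  proc-B: (2, 1, 5)
  proc-C: (3, 0, 0)
(2) SAFE — a valid safe sequence is proc-H, proc-F, proc-I, proc-B, proc-D, proc-C.
Key observation: reading the order forward, proc-H is the first process whose need (2, 1, 0) meets the free pool (2, 2, 3) exactly on a resource it requests.
Verifying each step:
  pool = (2, 2, 3)
  run proc-H (needs (2, 1, 0), free (2, 2, 3)); after release of (0, 0, 1) the pool is (2, 2, 4)
  run proc-F (needs (2, 2, 4), free (2, 2, 4)); after release of (0, 0, 1) the pool is (2, 2, 5)
  run proc-I (needs (2, 2, 1), free (2, 2, 5)); after release of (1, 0, 1) the pool is (3, 2, 6)
  run proc-B (needs (2, 1, 5), free (3, 2, 6)); after release of (2, 1, 0) the pool is (5, 3, 6)
  run proc-D (needs (1, 3, 0), free (5, 3, 6)); after release of (1, 0, 3) the pool is (6, 3, 9)
  run proc-C (needs (3, 0, 0), free (6, 3, 9)); after release of (1, 1, 0) the pool is (7, 4, 9)
(3) Precisely 76 of the possible complete orderings are safe sequences.


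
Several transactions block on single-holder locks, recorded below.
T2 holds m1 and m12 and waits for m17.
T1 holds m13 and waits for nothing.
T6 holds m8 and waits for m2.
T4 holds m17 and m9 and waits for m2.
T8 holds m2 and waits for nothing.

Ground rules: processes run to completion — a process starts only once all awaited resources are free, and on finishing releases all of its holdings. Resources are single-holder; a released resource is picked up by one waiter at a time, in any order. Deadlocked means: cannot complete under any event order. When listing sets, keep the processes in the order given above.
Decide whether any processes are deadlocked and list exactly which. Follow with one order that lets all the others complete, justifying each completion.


Nothing here is deadlocked.
Key observation: all waits point, directly or indirectly, at processes that can finish, so nothing is permanently blocked.
A valid finishing order for the others: T8, T6, T4, T2, T1.
Verifying each step:
  T8 waits on nothing -> runs at once and releases m2
  T6: everything it awaited (m2) is free; runs, freeing m8
  T4: everything it awaited (m2) is free; runs, freeing m17 and m9
  T2: everything it awaited (m17) is free; runs, freeing m1 and m12
  T1 waits on nothing -> runs at once and releases m13


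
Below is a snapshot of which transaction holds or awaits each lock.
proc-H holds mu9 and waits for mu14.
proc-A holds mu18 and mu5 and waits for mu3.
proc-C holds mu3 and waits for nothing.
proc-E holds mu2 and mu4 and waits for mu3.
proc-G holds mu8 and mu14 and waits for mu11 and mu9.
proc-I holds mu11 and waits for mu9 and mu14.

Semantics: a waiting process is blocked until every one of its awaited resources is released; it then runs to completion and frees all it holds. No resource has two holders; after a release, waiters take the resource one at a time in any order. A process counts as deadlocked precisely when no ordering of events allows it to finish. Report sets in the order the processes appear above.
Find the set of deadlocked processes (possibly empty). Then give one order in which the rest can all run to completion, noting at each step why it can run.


Deadlocked: proc-H, proc-G and proc-I.
Key observation: along proc-H -> proc-G -> proc-H, each member waits on what the next one holds — a deadlock; proc-I is caught in further circular waits.
A valid finishing order for the others: proc-C, proc-A, proc-E.
Check, step by step:
  proc-C waits on nothing -> runs at once and releases mu3
  proc-A waits on mu3 — all released -> runs and releases mu18 and mu5
  proc-E waits on mu3 — all released -> runs and releases mu2 and mu4


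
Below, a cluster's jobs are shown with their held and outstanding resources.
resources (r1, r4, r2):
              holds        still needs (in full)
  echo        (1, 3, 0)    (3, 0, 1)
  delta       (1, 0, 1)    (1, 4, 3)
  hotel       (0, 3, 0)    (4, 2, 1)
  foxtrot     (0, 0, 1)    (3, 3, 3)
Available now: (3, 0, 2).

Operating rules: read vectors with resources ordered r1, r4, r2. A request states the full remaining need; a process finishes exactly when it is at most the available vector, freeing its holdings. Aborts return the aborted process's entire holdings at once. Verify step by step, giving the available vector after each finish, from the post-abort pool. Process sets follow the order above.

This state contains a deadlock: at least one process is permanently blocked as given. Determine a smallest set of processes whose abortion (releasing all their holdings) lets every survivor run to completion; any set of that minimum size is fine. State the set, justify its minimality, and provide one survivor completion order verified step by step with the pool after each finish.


Abort foxtrot.
Key observation: the returned (0, 0, 1) from foxtrot is what brings delta — unrunnable before, under any order — into play at step 3.
Minimality: the empty abort set fails — the state is deadlocked as it stands.
One survivor order: echo, hotel, delta. Walking it through (post-abort pool first):
  pool = (3, 0, 3)
  run echo (needs (3, 0, 1), free (3, 0, 3)); after release of (1, 3, 0) the pool is (4, 3, 3)
  run hotel (needs (4, 2, 1), free (4, 3, 3)); after release of (0, 3, 0) the pool is (4, 6, 3)
  run delta (needs (1, 4, 3), free (4, 6, 3)); after release of (1, 0, 1) the pool is (5, 6, 4)


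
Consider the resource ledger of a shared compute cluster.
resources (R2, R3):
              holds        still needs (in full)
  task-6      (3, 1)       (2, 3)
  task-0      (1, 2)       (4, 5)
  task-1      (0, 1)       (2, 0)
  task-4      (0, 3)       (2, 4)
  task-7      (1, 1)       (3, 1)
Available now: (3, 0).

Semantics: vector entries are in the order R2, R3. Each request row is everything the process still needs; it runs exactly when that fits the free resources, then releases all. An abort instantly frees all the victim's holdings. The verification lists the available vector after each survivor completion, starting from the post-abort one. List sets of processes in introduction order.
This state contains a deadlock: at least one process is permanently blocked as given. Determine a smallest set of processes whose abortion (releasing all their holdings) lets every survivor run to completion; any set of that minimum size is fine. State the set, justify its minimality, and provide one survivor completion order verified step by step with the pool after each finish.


Minimum abort set: task-4.
Key observation: aborting task-4 returns (0, 3), and task-6 — hopeless before — runs at step 3 with the returned capacity in the pool.
Minimality: the empty abort set fails — the state is deadlocked as it stands.
Survivors finish in the order: task-7, task-1, task-6, task-0. Walking it through (pool after the aborts first):
  pool = (3, 3)
  run task-7 (needs (3, 1), free (3, 3)); after release of (1, 1) the pool is (4, 4)
  run task-1 (needs (2, 0), free (4, 4)); after release of (0, 1) the pool is (4, 5)
  run task-6 (needs (2, 3), free (4, 5)); after release of (3, 1) the pool is (7, 6)
  run task-0 (needs (4, 5), free (7, 6)); after release of (1, 2) the pool is (8, 8)


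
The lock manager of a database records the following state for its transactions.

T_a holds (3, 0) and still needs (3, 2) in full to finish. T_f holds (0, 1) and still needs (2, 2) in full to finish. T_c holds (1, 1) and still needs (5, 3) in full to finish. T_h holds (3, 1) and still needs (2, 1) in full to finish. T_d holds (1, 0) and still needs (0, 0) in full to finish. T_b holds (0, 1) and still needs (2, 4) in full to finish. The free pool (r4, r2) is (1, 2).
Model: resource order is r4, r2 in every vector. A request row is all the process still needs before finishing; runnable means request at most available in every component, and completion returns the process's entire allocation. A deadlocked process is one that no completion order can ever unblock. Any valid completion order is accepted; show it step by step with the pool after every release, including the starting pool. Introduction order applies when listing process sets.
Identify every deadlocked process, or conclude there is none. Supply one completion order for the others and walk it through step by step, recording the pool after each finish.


Nothing here is deadlocked.
Key observation: starting with T_d, each completion frees enough for the next — no one is permanently blocked.
The rest can finish in the order T_d, T_h, T_a, T_c, T_f, T_b. Verifying each step:
  pool = (1, 2)
  T_d needs (0, 0) <= (1, 2) -> finishes; pool += (1, 0) = (2, 2)
  T_h needs (2, 1) <= (2, 2) -> finishes; pool += (3, 1) = (5, 3)
  T_a needs (3, 2) <= (5, 3) -> finishes; pool += (3, 0) = (8, 3)
  T_c needs (5, 3) <= (8, 3) -> finishes; pool += (1, 1) = (9, 4)
  T_f needs (2, 2) <= (9, 4) -> finishes; pool += (0, 1) = (9, 5)
  T_b needs (2, 4) <= (9, 5) -> finishes; pool += (0, 1) = (9, 6)


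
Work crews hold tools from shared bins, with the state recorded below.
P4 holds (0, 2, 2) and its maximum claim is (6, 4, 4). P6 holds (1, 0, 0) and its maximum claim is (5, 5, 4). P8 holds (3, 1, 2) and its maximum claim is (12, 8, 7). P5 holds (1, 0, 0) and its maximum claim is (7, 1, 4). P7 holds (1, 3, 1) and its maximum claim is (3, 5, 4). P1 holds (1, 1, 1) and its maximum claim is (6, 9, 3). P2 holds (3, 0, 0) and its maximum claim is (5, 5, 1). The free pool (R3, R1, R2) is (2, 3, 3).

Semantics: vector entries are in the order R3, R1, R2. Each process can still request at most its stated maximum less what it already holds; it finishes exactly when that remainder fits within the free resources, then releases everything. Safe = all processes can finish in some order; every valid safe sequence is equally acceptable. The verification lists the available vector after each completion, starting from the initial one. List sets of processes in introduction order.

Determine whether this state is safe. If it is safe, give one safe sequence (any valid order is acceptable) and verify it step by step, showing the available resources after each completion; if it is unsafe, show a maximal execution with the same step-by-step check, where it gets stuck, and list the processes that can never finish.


SAFE, for example via the order P7, P2, P5, P4, P6, P1, P8.
Key observation: reading the order forward, P7 is the first process whose need (2, 2, 3) meets the free pool (2, 3, 3) exactly on a resource it requests.
Walking it through:
  pool = (2, 3, 3)
  P7 needs (2, 2, 3) <= (2, 3, 3) -> finishes; pool += (1, 3, 1) = (3, 6, 4)
  P2 needs (2, 5, 1) <= (3, 6, 4) -> finishes; pool += (3, 0, 0) = (6, 6, 4)
  P5 needs (6, 1, 4) <= (6, 6, 4) -> finishes; pool += (1, 0, 0) = (7, 6, 4)
  P4 needs (6, 2, 2) <= (7, 6, 4) -> finishes; pool += (0, 2, 2) = (7, 8, 6)
  P6 needs (4, 5, 4) <= (7, 8, 6) -> finishes; pool += (1, 0, 0) = (8, 8, 6)
  P1 needs (5, 8, 2) <= (8, 8, 6) -> finishes; pool += (1, 1, 1) = (9, 9, 7)
  P8 needs (9, 7, 5) <= (9, 9, 7) -> finishes; pool += (3, 1, 2) = (12, 10, 9)


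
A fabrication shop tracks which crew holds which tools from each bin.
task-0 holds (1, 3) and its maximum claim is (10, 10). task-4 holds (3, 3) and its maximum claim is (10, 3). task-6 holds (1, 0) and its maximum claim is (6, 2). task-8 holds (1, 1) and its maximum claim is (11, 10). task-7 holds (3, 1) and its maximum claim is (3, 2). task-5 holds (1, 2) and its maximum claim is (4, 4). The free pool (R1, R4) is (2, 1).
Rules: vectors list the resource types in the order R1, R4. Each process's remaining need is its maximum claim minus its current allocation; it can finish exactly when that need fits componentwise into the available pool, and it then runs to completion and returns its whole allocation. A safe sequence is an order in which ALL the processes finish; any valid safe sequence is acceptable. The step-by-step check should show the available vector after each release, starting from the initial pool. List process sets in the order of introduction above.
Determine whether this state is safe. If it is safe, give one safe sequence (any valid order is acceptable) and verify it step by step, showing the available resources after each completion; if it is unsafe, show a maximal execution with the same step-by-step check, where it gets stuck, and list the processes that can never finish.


The state is SAFE; one workable sequence: task-7, task-5, task-6, task-4, task-0, task-8.
Key observation: the order's first zero-slack moment is task-7 ((0, 1) needed, (2, 1) free — a requested resource with nothing to spare).
Verifying each step:
  pool = (2, 1)
  run task-7 (needs (0, 1), free (2, 1)); after release of (3, 1) the pool is (5, 2)
  run task-5 (needs (3, 2), free (5, 2)); after release of (1, 2) the pool is (6, 4)
  run task-6 (needs (5, 2), free (6, 4)); after release of (1, 0) the pool is (7, 4)
  run task-4 (needs (7, 0), free (7, 4)); after release of (3, 3) the pool is (10, 7)
  run task-0 (needs (9, 7), free (10, 7)); after release of (1, 3) the pool is (11, 10)
  run task-8 (needs (10, 9), free (11, 10)); after release of (1, 1) the pool is (12, 11)


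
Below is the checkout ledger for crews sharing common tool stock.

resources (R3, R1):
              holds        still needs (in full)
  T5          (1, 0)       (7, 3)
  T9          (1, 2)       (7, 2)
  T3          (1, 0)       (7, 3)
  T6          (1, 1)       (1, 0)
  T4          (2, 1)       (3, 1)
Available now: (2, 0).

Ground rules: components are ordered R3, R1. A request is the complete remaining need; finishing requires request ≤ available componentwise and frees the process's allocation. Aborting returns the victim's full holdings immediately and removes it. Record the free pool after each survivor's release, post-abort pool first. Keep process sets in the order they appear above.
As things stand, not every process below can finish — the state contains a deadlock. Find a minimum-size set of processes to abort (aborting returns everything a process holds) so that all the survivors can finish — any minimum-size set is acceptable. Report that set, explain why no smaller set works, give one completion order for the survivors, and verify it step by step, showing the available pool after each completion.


Abort T5 and T3.
Key observation: the deadlocked T9 becomes finishable only because T5 and T3 released (2, 0); it completes at step 3 below.
Minimality, checking each single-abort alternative: T5 alone leaves T9 blocked (short on R3); T9 alone leaves T5 blocked (short on R3); T3 alone leaves T5 blocked (short on R3 and R1); T6 alone leaves T5 blocked (short on R3 and R1); T4 alone leaves T5 blocked (short on R3 and R1).
One survivor order: T6, T4, T9. Check, step by step (post-abort pool first):
  pool = (4, 0)
  T6 needs (1, 0) <= (4, 0) -> finishes; pool += (1, 1) = (5, 1)
  T4 needs (3, 1) <= (5, 1) -> finishes; pool += (2, 1) = (7, 2)
  T9 needs (7, 2) <= (7, 2) -> finishes; pool += (1, 2) = (8, 4)


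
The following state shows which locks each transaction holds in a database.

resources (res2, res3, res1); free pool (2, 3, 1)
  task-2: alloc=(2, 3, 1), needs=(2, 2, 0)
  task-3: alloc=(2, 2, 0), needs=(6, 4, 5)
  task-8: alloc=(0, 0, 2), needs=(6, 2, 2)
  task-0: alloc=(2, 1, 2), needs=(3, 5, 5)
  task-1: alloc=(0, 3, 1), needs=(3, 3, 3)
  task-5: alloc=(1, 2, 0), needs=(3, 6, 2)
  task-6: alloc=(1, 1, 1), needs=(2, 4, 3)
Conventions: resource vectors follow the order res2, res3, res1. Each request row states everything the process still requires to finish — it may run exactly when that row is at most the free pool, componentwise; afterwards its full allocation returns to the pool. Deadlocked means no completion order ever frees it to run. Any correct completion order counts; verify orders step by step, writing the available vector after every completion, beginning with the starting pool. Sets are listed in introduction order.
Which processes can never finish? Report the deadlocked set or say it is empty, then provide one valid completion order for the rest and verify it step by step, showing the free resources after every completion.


Deadlocked: task-3, task-8, task-0, task-1 and task-6.
Key observation: after task-2, task-5 the pool peaks at (5, 8, 2), and each blocked process is short somewhere: task-3 on res2, res1; task-8 on res2; task-0 on res1; task-1 on res1; task-6 on res1.
One completion order for the rest: task-2, task-5. Walking it through:
  pool = (2, 3, 1)
  task-2 needs (2, 2, 0) <= (2, 3, 1) -> finishes; pool += (2, 3, 1) = (4, 6, 2)
  task-5 needs (3, 6, 2) <= (4, 6, 2) -> finishes; pool += (1, 2, 0) = (5, 8, 2)
The stuck group stays short no matter what:
  task-3 cannot run: need (6, 4, 5) vs free (5, 8, 2) (insufficient res2 and res1)
  task-8 cannot run: need (6, 2, 2) vs free (5, 8, 2) (insufficient res2)
  task-0 cannot run: need (3, 5, 5) vs free (5, 8, 2) (insufficient res1)
  task-1 cannot run: need (3, 3, 3) vs free (5, 8, 2) (insufficient res1)
  task-6 cannot run: need (2, 4, 3) vs free (5, 8, 2) (insufficient res1)


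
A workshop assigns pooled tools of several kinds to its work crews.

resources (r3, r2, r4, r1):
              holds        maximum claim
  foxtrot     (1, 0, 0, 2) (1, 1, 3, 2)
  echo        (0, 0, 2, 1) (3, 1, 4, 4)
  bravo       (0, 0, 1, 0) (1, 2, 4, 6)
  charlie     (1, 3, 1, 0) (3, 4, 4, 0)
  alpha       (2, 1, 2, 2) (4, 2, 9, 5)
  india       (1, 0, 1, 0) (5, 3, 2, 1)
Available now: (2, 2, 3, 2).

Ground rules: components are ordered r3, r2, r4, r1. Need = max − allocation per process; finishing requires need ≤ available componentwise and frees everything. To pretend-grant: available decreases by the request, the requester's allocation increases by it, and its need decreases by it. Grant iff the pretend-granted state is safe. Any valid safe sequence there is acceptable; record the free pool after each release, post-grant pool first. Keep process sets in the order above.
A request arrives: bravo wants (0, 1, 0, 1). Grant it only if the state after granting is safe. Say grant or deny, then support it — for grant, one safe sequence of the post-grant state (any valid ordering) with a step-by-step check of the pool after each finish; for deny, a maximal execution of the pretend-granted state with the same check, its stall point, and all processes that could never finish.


GRANT: granting preserves safety; a valid post-grant sequence is foxtrot, echo, charlie, india, alpha, bravo.
Key observation: the transfer keeps a workable pool ((2, 1, 3, 1)); foxtrot starts the safe sequence.
Check on the post-grant state, step by step:
  pool = (2, 1, 3, 1)
  foxtrot: need (0, 1, 3, 0) fits (2, 1, 3, 1); releases (1, 0, 0, 2), pool now (3, 1, 3, 3)
  echo: need (3, 1, 2, 3) fits (3, 1, 3, 3); releases (0, 0, 2, 1), pool now (3, 1, 5, 4)
  charlie: need (2, 1, 3, 0) fits (3, 1, 5, 4); releases (1, 3, 1, 0), pool now (4, 4, 6, 4)
  india: need (4, 3, 1, 1) fits (4, 4, 6, 4); releases (1, 0, 1, 0), pool now (5, 4, 7, 4)
  alpha: need (2, 1, 7, 3) fits (5, 4, 7, 4); releases (2, 1, 2, 2), pool now (7, 5, 9, 6)
  bravo: need (1, 1, 3, 5) fits (7, 5, 9, 6); releases (0, 1, 1, 1), pool now (7, 6, 10, 7)


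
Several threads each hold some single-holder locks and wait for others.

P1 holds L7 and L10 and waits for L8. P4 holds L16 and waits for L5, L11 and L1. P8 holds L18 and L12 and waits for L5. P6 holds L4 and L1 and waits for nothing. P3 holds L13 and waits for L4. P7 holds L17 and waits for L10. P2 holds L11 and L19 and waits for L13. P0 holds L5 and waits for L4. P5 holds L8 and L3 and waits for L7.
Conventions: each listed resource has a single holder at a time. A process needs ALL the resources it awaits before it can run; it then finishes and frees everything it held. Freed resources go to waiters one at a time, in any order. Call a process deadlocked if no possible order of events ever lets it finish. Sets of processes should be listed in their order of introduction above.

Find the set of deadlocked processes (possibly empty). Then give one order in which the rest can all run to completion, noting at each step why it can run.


Deadlocked set: P1, P7 and P5.
Key observation: P1 -> P5 -> P1 is a circular wait — nothing in it can go first; P7 waits into the deadlock from upstream.
The rest can finish in the order P6, P0, P3, P2, P8, P4.
Step-by-step check:
  P6: no waits; runs immediately, freeing L4 and L1
  run P0 (all its waits — L4 — are resolved); releases L5
  run P3 (all its waits — L4 — are resolved); releases L13
  run P2 (all its waits — L13 — are resolved); releases L11 and L19
  run P8 (all its waits — L5 — are resolved); releases L18 and L12
  run P4 (all its waits — L5, L11 and L1 — are resolved); releases L16


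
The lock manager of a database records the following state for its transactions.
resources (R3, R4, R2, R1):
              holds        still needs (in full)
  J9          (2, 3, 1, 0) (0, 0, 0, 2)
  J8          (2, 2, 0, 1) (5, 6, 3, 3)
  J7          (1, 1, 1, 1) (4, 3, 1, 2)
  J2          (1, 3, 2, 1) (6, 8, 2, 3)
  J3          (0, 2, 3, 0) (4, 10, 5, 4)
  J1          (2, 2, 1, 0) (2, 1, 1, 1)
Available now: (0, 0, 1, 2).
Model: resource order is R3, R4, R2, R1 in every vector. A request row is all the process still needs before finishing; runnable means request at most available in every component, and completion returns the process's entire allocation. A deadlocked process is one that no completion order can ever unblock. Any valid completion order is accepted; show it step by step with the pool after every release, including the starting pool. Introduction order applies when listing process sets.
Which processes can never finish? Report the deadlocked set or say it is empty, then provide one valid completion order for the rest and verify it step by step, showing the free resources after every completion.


No process is deadlocked.
Key observation: J9 fits the free pool immediately, and its release cascades until everyone finishes.
One completion order for the rest: J9, J1, J7, J8, J2, J3. Step-by-step check:
  pool = (0, 0, 1, 2)
  run J9 (needs (0, 0, 0, 2), free (0, 0, 1, 2)); after release of (2, 3, 1, 0) the pool is (2, 3, 2, 2)
  run J1 (needs (2, 1, 1, 1), free (2, 3, 2, 2)); after release of (2, 2, 1, 0) the pool is (4, 5, 3, 2)
  run J7 (needs (4, 3, 1, 2), free (4, 5, 3, 2)); after release of (1, 1, 1, 1) the pool is (5, 6, 4, 3)
  run J8 (needs (5, 6, 3, 3), free (5, 6, 4, 3)); after release of (2, 2, 0, 1) the pool is (7, 8, 4, 4)
  run J2 (needs (6, 8, 2, 3), free (7, 8, 4, 4)); after release of (1, 3, 2, 1) the pool is (8, 11, 6, 5)
  run J3 (needs (4, 10, 5, 4), free (8, 11, 6, 5)); after release of (0, 2, 3, 0) the pool is (8, 13, 9, 5)


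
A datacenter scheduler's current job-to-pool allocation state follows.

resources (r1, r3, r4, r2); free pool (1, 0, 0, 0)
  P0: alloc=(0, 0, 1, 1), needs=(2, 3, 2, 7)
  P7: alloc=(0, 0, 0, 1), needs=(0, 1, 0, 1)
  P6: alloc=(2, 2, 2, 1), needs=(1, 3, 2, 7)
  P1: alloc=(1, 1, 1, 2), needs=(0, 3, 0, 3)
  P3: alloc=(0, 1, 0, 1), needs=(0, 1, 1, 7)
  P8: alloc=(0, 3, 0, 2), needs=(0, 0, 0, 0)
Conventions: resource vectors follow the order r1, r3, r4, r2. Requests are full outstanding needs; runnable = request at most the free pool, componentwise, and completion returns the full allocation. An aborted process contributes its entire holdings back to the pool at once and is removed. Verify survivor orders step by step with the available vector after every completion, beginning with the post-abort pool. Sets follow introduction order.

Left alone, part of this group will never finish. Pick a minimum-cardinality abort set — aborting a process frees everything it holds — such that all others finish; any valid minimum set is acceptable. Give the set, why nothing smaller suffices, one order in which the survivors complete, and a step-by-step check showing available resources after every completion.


Minimum abort set: P6 and P3.
Key observation: P0 could never have finished before the abort; with (2, 3, 2, 2) returned by P6 and P3, it fits at step 4.
No one abort is enough; case by case: P0 alone leaves P6 blocked (short on r2); P7 alone leaves P0 blocked (short on r4 and r2); P6 alone leaves P0 blocked (short on r2); P1 alone leaves P0 blocked (short on r4 and r2); P3 alone leaves P0 blocked (short on r4 and r2); P8 alone leaves P0 blocked (short on r4 and r2).
The survivors complete as P7, P8, P1, P0. Walking it through (starting from the post-abort pool):
  pool = (3, 3, 2, 2)
  run P7 (needs (0, 1, 0, 1), free (3, 3, 2, 2)); after release of (0, 0, 0, 1) the pool is (3, 3, 2, 3)
  run P8 (needs (0, 0, 0, 0), free (3, 3, 2, 3)); after release of (0, 3, 0, 2) the pool is (3, 6, 2, 5)
  run P1 (needs (0, 3, 0, 3), free (3, 6, 2, 5)); after release of (1, 1, 1, 2) the pool is (4, 7, 3, 7)
  run P0 (needs (2, 3, 2, 7), free (4, 7, 3, 7)); after release of (0, 0, 1, 1) the pool is (4, 7, 4, 8)


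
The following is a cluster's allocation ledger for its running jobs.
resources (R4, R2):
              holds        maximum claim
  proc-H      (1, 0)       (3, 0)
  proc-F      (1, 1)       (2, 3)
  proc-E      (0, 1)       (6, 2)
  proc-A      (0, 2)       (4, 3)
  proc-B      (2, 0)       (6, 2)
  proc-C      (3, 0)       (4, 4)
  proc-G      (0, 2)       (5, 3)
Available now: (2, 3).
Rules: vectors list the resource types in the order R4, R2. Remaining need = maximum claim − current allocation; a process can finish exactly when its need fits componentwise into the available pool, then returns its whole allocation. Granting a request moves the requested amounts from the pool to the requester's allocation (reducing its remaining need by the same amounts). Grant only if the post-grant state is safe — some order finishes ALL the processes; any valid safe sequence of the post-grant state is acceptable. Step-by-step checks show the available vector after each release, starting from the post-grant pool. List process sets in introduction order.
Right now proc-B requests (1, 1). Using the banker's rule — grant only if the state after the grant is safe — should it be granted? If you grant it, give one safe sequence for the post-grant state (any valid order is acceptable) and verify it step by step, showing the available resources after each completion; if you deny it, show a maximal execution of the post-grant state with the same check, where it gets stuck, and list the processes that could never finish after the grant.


GRANT. The post-grant state is safe; one safe sequence: proc-F, proc-H, proc-B, proc-E, proc-G, proc-A, proc-C.
Key observation: granting shrinks the pool to (1, 2), yet proc-F still fits and the chain goes through.
Step-by-step check of the post-grant state:
  pool = (1, 2)
  proc-F needs (1, 2) <= (1, 2) -> finishes; pool += (1, 1) = (2, 3)
  proc-H needs (2, 0) <= (2, 3) -> finishes; pool += (1, 0) = (3, 3)
  proc-B needs (3, 1) <= (3, 3) -> finishes; pool += (3, 1) = (6, 4)
  proc-E needs (6, 1) <= (6, 4) -> finishes; pool += (0, 1) = (6, 5)
  proc-G needs (5, 1) <= (6, 5) -> finishes; pool += (0, 2) = (6, 7)
  proc-A needs (4, 1) <= (6, 7) -> finishes; pool += (0, 2) = (6, 9)
  proc-C needs (1, 4) <= (6, 9) -> finishes; pool += (3, 0) = (9, 9)


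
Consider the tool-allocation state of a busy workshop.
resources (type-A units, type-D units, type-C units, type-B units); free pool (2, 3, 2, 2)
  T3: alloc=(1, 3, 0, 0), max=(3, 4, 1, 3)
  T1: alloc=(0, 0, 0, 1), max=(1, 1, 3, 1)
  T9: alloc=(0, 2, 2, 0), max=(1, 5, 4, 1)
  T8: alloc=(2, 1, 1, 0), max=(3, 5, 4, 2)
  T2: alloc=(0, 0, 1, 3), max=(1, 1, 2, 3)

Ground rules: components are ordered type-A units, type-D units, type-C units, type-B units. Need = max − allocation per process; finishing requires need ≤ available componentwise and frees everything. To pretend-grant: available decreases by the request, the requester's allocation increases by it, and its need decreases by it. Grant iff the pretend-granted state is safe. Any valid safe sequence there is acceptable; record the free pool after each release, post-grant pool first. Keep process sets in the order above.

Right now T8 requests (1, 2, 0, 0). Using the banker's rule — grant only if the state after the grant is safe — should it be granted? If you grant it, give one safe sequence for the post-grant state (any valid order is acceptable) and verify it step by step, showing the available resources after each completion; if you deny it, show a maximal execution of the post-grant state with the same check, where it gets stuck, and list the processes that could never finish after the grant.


DENY — the pretend-granted state is unsafe.
Key observation: after T2, T1 the pool peaks at (1, 1, 3, 6), and each blocked process is short somewhere: T3 on type-A units; T9 on type-D units; T8 on type-D units.
After a pretend grant, a maximal execution: T2, T1 — then nothing else fits. Verifying each step:
  pool = (1, 1, 2, 2)
  T2 needs (1, 1, 1, 0) <= (1, 1, 2, 2) -> finishes; pool += (0, 0, 1, 3) = (1, 1, 3, 5)
  T1 needs (1, 1, 3, 0) <= (1, 1, 3, 5) -> finishes; pool += (0, 0, 0, 1) = (1, 1, 3, 6)
  blocked: T3 wants (2, 1, 1, 3), pool (1, 1, 3, 6) — not enough type-A units
  blocked: T9 wants (1, 3, 2, 1), pool (1, 1, 3, 6) — not enough type-D units
  blocked: T8 wants (0, 2, 3, 2), pool (1, 1, 3, 6) — not enough type-D units
Post-grant, the permanently blocked set is T3, T9 and T8.


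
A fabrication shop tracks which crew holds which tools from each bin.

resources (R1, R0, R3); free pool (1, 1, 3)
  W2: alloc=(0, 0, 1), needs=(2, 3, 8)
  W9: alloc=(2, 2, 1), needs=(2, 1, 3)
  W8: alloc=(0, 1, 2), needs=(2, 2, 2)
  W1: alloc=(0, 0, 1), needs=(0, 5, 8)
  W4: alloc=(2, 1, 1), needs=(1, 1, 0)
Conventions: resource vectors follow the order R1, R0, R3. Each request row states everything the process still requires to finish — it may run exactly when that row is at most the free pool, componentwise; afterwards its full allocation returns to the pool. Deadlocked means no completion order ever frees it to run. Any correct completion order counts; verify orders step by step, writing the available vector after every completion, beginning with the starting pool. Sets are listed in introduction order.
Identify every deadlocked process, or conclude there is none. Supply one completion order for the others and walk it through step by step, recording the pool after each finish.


The deadlocked set is W2 and W1.
Key observation: W4, W9, W8 can finish, but then (5, 5, 7) is all there is, and the blocked group's R3 demands exceed it.
The rest can finish in the order W4, W9, W8. Verifying each step:
  pool = (1, 1, 3)
  W4 needs (1, 1, 0) <= (1, 1, 3) -> finishes; pool += (2, 1, 1) = (3, 2, 4)
  W9 needs (2, 1, 3) <= (3, 2, 4) -> finishes; pool += (2, 2, 1) = (5, 4, 5)
  W8 needs (2, 2, 2) <= (5, 4, 5) -> finishes; pool += (0, 1, 2) = (5, 5, 7)
The stuck group stays short no matter what:
  W2 cannot run: need (2, 3, 8) vs free (5, 5, 7) (insufficient R3)
  W1 cannot run: need (0, 5, 8) vs free (5, 5, 7) (insufficient R3)


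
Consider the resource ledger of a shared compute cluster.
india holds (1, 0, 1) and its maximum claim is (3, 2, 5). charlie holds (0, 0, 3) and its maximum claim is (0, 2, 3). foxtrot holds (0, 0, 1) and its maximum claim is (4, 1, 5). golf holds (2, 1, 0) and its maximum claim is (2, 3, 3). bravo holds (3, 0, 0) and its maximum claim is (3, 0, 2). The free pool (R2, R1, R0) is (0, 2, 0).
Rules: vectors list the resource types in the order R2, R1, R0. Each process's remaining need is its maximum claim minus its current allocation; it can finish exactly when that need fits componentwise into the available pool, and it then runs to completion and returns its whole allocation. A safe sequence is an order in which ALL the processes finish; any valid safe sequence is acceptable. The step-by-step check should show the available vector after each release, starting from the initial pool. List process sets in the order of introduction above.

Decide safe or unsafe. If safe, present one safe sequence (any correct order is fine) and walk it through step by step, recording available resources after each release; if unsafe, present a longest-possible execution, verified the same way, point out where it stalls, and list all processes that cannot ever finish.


The state is UNSAFE.
Key observation: no order helps: past charlie, bravo, golf, the free pool tops out at (5, 3, 3), below what each blocked process needs in R0.
The run charlie, bravo, golf cannot be extended any further. Walking it through:
  pool = (0, 2, 0)
  run charlie (needs (0, 2, 0), free (0, 2, 0)); after release of (0, 0, 3) the pool is (0, 2, 3)
  run bravo (needs (0, 0, 2), free (0, 2, 3)); after release of (3, 0, 0) the pool is (3, 2, 3)
  run golf (needs (0, 2, 3), free (3, 2, 3)); after release of (2, 1, 0) the pool is (5, 3, 3)
  blocked: india wants (2, 2, 4), pool (5, 3, 3) — not enough R0
  blocked: foxtrot wants (4, 1, 4), pool (5, 3, 3) — not enough R0
Permanently blocked: india and foxtrot.
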